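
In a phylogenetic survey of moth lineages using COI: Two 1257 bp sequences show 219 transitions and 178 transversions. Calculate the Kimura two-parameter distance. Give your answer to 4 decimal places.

0.4200

P = 219/1257 ≈ 0.174224 and Q = 178/1257 ≈ 0.141607.
Under the Kimura two-parameter model, d = −½ ln(1 − 2P − Q) − ¼ ln(1 − 2Q).
1 − 2P − Q = 0.509945, giving −½ ln(0.509945) = 0.336726.
1 − 2Q = 0.716786, giving −¼ ln(0.716786) = 0.083244.
d = 0.336726 + 0.083244 = 0.419970.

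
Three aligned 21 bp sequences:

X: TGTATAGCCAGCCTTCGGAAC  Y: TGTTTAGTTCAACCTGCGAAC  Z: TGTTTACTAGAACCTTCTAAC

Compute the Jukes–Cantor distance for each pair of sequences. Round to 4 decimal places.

d(X,Y) = 0.6355, d(X,Z) = 0.8990, d(Y,Z) = 0.2865

X–Y: 9/21 sites differ → p ≈ 0.428571, d = −0.75 ln(1 − 0.571428) = 0.635472 ≈ 0.6355.
X–Z: 11/21 sites differ → p ≈ 0.52381, d = −0.75 ln(1 − 0.698413) = 0.899023 ≈ 0.8990.
Y–Z: 5/21 sites differ → p ≈ 0.238095, d = −0.75 ln(1 − 0.31746) = 0.286451 ≈ 0.2865.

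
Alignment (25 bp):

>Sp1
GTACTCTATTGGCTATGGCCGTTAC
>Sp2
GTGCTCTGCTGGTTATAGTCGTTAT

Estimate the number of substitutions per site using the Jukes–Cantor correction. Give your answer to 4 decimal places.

0.3505

The sequences differ at 7 of 25 sites (3, 8, 9, 13, 17, 19, 25), so p = 7/25 = 0.28.
d = −(3/4) ln(1 − 4p/3) = −0.75 ln(1 − 0.373333) = −0.75 ln(0.626667)
  = −0.75 × (-0.467340) = 0.350505 substitutions/site.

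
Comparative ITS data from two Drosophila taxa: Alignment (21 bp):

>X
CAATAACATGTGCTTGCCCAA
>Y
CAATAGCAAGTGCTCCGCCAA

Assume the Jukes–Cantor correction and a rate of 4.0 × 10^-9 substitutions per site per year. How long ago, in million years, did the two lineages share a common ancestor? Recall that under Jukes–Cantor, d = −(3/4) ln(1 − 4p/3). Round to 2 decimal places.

The sequences differ at 5 of 21 sites (6, 9, 15, 16, 17), so p = 5/21 ≈ 0.238095.
d = −(3/4) ln(1 − 4p/3) = −0.75 ln(1 − 0.31746) = −0.75 ln(0.68254)
  = −0.75 × (-0.381934) = 0.286451 substitutions/site.
Under a molecular clock d = 2μt, so t = d/(2μ) = 0.286451 / (2 × 4.0 × 10^-9) = 35.81 million years.

35.81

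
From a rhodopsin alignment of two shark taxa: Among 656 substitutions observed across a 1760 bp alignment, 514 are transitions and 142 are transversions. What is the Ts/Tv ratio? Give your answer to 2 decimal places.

R = 514/142 = 3.619718… ≈ 3.62 (to 2 d.p.).

3.62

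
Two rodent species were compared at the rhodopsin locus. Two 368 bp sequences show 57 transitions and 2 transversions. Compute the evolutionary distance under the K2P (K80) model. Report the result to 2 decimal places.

P = 57/368 ≈ 0.154891 and Q = 2/368 ≈ 0.005435.
Under the Kimura two-parameter model, d = −½ ln(1 − 2P − Q) − ¼ ln(1 − 2Q).
1 − 2P − Q = 0.684783, giving −½ ln(0.684783) = 0.189327.
1 − 2Q = 0.98913, giving −¼ ln(0.98913) = 0.002732.
d = 0.189327 + 0.002732 = 0.192059.

0.19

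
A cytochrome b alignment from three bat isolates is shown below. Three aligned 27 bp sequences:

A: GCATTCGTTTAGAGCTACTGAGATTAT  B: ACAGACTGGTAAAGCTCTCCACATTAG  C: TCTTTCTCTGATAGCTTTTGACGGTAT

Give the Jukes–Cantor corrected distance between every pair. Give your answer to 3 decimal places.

A–B: 13/27 sites differ → p ≈ 0.481481, d = −0.75 ln(1 − 0.641975) = 0.770364 ≈ 0.770.
A–C: 11/27 sites differ → p ≈ 0.407407, d = −0.75 ln(1 − 0.543209) = 0.587647 ≈ 0.588.
B–C: 14/27 sites differ → p ≈ 0.518519, d = −0.75 ln(1 − 0.691359) = 0.881682 ≈ 0.882.

d(A,B) = 0.770, d(A,C) = 0.588, d(B,C) = 0.882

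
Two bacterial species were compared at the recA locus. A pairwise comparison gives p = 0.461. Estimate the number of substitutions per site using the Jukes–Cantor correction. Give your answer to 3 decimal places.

d = −(3/4) ln(1 − 4p/3) = −0.75 ln(1 − 0.614667) = −0.75 ln(0.385333)
  = −0.75 × (-0.953647) = 0.715235 substitutions/site.

0.715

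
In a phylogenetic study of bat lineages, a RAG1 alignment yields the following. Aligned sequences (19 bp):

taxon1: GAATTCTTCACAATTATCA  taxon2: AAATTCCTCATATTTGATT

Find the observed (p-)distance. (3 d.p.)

0.421

The sequences differ at 8 of 19 positions (sites 1, 7, 11, 13, 16, 17, 18, 19).
p = 8/19 = 0.421052… ≈ 0.421 (to 3 d.p.).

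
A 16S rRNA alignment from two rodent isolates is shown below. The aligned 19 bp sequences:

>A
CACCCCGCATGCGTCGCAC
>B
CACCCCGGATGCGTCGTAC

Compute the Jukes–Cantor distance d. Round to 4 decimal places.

0.1134

The sequences differ at 2 of 19 sites (8, 17), so p = 2/19 ≈ 0.105263.
d = −(3/4) ln(1 − 4p/3) = −0.75 ln(1 − 0.140351) = −0.75 ln(0.859649)
  = −0.75 × (-0.151231) = 0.113423 substitutions/site.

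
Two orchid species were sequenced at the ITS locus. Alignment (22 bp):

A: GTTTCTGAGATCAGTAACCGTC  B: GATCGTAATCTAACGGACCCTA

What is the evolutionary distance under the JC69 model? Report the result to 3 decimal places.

The sequences differ at 12 of 22 sites, so p = 12/22 ≈ 0.545455.
d = −(3/4) ln(1 − 4p/3) = −0.75 ln(1 − 0.727273) = −0.75 ln(0.272727)
  = −0.75 × (-1.299284) = 0.974463 substitutions/site.

0.974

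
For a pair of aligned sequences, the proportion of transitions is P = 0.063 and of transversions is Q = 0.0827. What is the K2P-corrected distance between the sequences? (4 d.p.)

0.1622

Under the Kimura two-parameter model, d = −½ ln(1 − 2P − Q) − ¼ ln(1 − 2Q).
1 − 2P − Q = 0.7913, giving −½ ln(0.7913) = 0.117039.
1 − 2Q = 0.8346, giving −¼ ln(0.8346) = 0.045201.
d = 0.117039 + 0.045201 = 0.162240.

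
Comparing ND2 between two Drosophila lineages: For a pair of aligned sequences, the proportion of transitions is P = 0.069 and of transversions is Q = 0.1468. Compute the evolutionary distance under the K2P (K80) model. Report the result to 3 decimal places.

0.254

Under the Kimura two-parameter model, d = −½ ln(1 − 2P − Q) − ¼ ln(1 − 2Q).
1 − 2P − Q = 0.7152, giving −½ ln(0.7152) = 0.167597.
1 − 2Q = 0.7064, giving −¼ ln(0.7064) = 0.086893.
d = 0.167597 + 0.086893 = 0.254490.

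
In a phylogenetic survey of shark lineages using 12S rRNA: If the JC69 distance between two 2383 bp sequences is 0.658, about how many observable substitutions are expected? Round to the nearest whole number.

1044

Invert JC69: p = (3/4)(1 − e^(−4d/3)) = 0.75 × (1 − e^(-0.877333)) = 0.75 × (1 − 0.415891) = 0.438082.
Expected differing sites = pL ≈ 0.438082 × 2383 = 1043.949406 ≈ 1044.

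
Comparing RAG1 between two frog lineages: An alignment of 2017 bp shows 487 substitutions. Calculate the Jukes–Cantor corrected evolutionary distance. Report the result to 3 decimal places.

p = 487/2017 ≈ 0.241448.
d = −(3/4) ln(1 − 4p/3) = −0.75 ln(1 − 0.321931) = −0.75 ln(0.678069)
  = −0.75 × (-0.388506) = 0.291380 substitutions/site.

0.291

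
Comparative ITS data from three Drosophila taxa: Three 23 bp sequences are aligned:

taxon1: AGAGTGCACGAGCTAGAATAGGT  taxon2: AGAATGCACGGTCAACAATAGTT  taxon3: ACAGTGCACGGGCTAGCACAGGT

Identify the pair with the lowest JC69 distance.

taxon1 and taxon3

taxon1–taxon2: 6/23 differ, p = 0.261, d = 0.321.
taxon1–taxon3: 4/23 differ, p = 0.174, d = 0.198.
taxon2–taxon3: 8/23 differ, p = 0.348, d = 0.467.
The smallest distance is between taxon1 and taxon3.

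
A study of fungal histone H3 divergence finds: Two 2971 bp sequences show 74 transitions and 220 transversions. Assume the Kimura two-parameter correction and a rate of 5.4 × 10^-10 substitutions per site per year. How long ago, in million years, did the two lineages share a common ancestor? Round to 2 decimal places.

P = 74/2971 ≈ 0.024907 and Q = 220/2971 ≈ 0.074049.
Under the Kimura two-parameter model, d = −½ ln(1 − 2P − Q) − ¼ ln(1 − 2Q).
1 − 2P − Q = 0.876137, giving −½ ln(0.876137) = 0.066116.
1 − 2Q = 0.851902, giving −¼ ln(0.851902) = 0.040071.
d = 0.066116 + 0.040071 = 0.106187.
Under a molecular clock d = 2μt, so t = d/(2μ) = 0.106187 / (2 × 5.4 × 10^-10) = 98.32 million years.

98.32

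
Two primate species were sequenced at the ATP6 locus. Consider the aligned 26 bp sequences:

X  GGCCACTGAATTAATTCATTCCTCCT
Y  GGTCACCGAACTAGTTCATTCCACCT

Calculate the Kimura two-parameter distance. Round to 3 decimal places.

Of 26 sites, 4 differences are transitions and 1 are transversions, so P = 4/26 ≈ 0.153846 and Q = 1/26 ≈ 0.038462.
Under the Kimura two-parameter model, d = −½ ln(1 − 2P − Q) − ¼ ln(1 − 2Q).
1 − 2P − Q = 0.653846, giving −½ ln(0.653846) = 0.212442.
1 − 2Q = 0.923076, giving −¼ ln(0.923076) = 0.020011.
d = 0.212442 + 0.020011 = 0.232453.

0.232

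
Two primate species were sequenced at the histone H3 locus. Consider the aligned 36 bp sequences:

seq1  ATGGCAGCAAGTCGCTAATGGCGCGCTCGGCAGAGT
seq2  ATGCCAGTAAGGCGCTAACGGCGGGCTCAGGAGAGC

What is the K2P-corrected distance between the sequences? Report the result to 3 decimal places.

Of 36 sites, 4 differences are transitions and 4 are transversions, so P = 4/36 ≈ 0.111111 and Q = 4/36 ≈ 0.111111.
Under the Kimura two-parameter model, d = −½ ln(1 − 2P − Q) − ¼ ln(1 − 2Q).
1 − 2P − Q = 0.666667, giving −½ ln(0.666667) = 0.202732.
1 − 2Q = 0.777778, giving −¼ ln(0.777778) = 0.062829.
d = 0.202732 + 0.062829 = 0.265561.

0.266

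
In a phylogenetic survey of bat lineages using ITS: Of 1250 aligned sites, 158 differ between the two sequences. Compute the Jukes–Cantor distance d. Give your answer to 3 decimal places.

0.138

p = 158/1250 = 0.1264.
d = −(3/4) ln(1 − 4p/3) = −0.75 ln(1 − 0.168533) = −0.75 ln(0.831467)
  = −0.75 × (-0.184564) = 0.138423 substitutions/site.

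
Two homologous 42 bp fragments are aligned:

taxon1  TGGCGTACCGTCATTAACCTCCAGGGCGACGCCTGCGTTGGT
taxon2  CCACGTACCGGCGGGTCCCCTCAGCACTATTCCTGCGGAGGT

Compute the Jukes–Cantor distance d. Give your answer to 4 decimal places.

The sequences differ at 18 of 42 sites, so p = 18/42 ≈ 0.428571.
d = −(3/4) ln(1 − 4p/3) = −0.75 ln(1 − 0.571428) = −0.75 ln(0.428572)
  = −0.75 × (-0.847297) = 0.635473 substitutions/site.

0.6355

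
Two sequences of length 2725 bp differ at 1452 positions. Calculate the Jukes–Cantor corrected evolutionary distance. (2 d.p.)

p = 1452/2725 ≈ 0.532844.
d = −(3/4) ln(1 − 4p/3) = −0.75 ln(1 − 0.710459) = −0.75 ln(0.289541)
  = −0.75 × (-1.239458) = 0.929594 substitutions/site.

0.93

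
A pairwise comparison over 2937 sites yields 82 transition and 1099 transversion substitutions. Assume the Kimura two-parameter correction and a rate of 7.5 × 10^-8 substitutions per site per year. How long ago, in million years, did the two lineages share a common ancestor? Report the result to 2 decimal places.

4.17

P = 82/2937 ≈ 0.02792 and Q = 1099/2937 ≈ 0.374191.
Under the Kimura two-parameter model, d = −½ ln(1 − 2P − Q) − ¼ ln(1 − 2Q).
1 − 2P − Q = 0.569969, giving −½ ln(0.569969) = 0.281087.
1 − 2Q = 0.251618, giving −¼ ln(0.251618) = 0.344961.
d = 0.281087 + 0.344961 = 0.626048.
Under a molecular clock d = 2μt, so t = d/(2μ) = 0.626048 / (2 × 7.5 × 10^-8) = 4.17 million years.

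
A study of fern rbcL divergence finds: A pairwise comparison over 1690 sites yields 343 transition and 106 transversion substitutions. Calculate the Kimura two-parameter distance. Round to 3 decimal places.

0.350

P = 343/1690 ≈ 0.202959 and Q = 106/1690 ≈ 0.062722.
Under the Kimura two-parameter model, d = −½ ln(1 − 2P − Q) − ¼ ln(1 − 2Q).
1 − 2P − Q = 0.53136, giving −½ ln(0.53136) = 0.316158.
1 − 2Q = 0.874556, giving −¼ ln(0.874556) = 0.033510.
d = 0.316158 + 0.033510 = 0.349668.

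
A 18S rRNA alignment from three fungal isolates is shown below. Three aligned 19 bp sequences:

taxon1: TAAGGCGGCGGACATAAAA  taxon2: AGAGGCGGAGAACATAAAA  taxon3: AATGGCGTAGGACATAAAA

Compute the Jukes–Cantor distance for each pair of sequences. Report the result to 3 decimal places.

d(taxon1,taxon2) = 0.247, d(taxon1,taxon3) = 0.247, d(taxon2,taxon3) = 0.247

taxon1–taxon2: 4/19 sites differ → p ≈ 0.210526, d = −0.75 ln(1 − 0.280701) = 0.247109 ≈ 0.247.
taxon1–taxon3: 4/19 sites differ → p ≈ 0.210526, d = −0.75 ln(1 − 0.280701) = 0.247109 ≈ 0.247.
taxon2–taxon3: 4/19 sites differ → p ≈ 0.210526, d = −0.75 ln(1 − 0.280701) = 0.247109 ≈ 0.247.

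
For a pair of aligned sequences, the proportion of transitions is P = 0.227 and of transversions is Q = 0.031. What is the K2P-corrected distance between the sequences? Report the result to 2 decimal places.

Under the Kimura two-parameter model, d = −½ ln(1 − 2P − Q) − ¼ ln(1 − 2Q).
1 − 2P − Q = 0.515, giving −½ ln(0.515) = 0.331794.
1 − 2Q = 0.938, giving −¼ ln(0.938) = 0.016001.
d = 0.331794 + 0.016001 = 0.347795.

0.35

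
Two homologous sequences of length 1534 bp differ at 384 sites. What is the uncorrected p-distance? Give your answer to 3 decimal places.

0.250

p = 384/1534 = 0.250325… ≈ 0.250 (to 3 d.p.).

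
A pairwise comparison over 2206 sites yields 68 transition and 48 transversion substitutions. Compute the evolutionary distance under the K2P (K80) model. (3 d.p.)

0.055

P = 68/2206 ≈ 0.030825 and Q = 48/2206 ≈ 0.021759.
Under the Kimura two-parameter model, d = −½ ln(1 − 2P − Q) − ¼ ln(1 − 2Q).
1 − 2P − Q = 0.916591, giving −½ ln(0.916591) = 0.043547.
1 − 2Q = 0.956482, giving −¼ ln(0.956482) = 0.011123.
d = 0.043547 + 0.011123 = 0.054670.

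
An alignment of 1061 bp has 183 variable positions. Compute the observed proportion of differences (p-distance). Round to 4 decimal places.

0.1725

p = 183/1061 = 0.172478… ≈ 0.1725 (to 4 d.p.).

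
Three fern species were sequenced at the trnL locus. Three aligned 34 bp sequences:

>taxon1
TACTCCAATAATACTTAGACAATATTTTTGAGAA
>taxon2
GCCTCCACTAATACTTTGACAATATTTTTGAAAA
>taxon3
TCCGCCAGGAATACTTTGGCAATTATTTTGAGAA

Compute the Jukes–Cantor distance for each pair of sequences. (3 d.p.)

taxon1–taxon2: 5/34 sites differ → p ≈ 0.147059, d = −0.75 ln(1 − 0.196079) = 0.163691 ≈ 0.164.
taxon1–taxon3: 8/34 sites differ → p ≈ 0.235294, d = −0.75 ln(1 − 0.313725) = 0.282358 ≈ 0.282.
taxon2–taxon3: 8/34 sites differ → p ≈ 0.235294, d = −0.75 ln(1 − 0.313725) = 0.282358 ≈ 0.282.

d(taxon1,taxon2) = 0.164, d(taxon1,taxon3) = 0.282, d(taxon2,taxon3) = 0.282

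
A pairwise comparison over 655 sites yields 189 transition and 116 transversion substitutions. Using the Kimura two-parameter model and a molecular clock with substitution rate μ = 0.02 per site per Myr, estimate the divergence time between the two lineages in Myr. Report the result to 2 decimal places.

20.27

P = 189/655 ≈ 0.28855 and Q = 116/655 ≈ 0.177099.
Under the Kimura two-parameter model, d = −½ ln(1 − 2P − Q) − ¼ ln(1 − 2Q).
1 − 2P − Q = 0.245801, giving −½ ln(0.245801) = 0.701617.
1 − 2Q = 0.645802, giving −¼ ln(0.645802) = 0.109316.
d = 0.701617 + 0.109316 = 0.810933.
Under a molecular clock d = 2μt, so t = d/(2μ) = 0.810933 / (2 × 0.02) = 20.27 Myr.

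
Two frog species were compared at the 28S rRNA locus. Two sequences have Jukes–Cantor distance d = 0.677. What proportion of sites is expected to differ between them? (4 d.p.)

p = (3/4)(1 − e^(−4d/3)) = 0.75 × (1 − e^(-0.902667)) = 0.75 × (1 − 0.405487) = 0.445885.

0.4459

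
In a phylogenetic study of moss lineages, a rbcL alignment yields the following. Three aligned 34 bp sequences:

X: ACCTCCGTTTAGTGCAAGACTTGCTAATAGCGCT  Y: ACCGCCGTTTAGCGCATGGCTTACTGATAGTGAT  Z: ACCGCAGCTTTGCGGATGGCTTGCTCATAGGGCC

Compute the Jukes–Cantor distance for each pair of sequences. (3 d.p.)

d(X,Y) = 0.282, d(X,Z) = 0.423, d(Y,Z) = 0.326

X–Y: 8/34 sites differ → p ≈ 0.235294, d = −0.75 ln(1 − 0.313725) = 0.282358 ≈ 0.282.
X–Z: 11/34 sites differ → p ≈ 0.323529, d = −0.75 ln(1 − 0.431372) = 0.423397 ≈ 0.423.
Y–Z: 9/34 sites differ → p ≈ 0.264706, d = −0.75 ln(1 − 0.352941) = 0.326488 ≈ 0.326.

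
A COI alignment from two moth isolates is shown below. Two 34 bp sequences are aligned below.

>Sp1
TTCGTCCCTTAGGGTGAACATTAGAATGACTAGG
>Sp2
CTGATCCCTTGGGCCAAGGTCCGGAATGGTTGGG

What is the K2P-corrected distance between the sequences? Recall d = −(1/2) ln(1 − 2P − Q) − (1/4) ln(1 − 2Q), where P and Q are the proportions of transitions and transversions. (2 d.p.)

Of 34 sites, 12 differences are transitions and 4 are transversions, so P = 12/34 ≈ 0.352941 and Q = 4/34 ≈ 0.117647.
Under the Kimura two-parameter model, d = −½ ln(1 − 2P − Q) − ¼ ln(1 − 2Q).
1 − 2P − Q = 0.176471, giving −½ ln(0.176471) = 0.867299.
1 − 2Q = 0.764706, giving −¼ ln(0.764706) = 0.067066.
d = 0.867299 + 0.067066 = 0.934365.

0.93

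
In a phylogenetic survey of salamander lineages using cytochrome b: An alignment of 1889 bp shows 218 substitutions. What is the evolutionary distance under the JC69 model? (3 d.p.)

0.125

p = 218/1889 ≈ 0.115405.
d = −(3/4) ln(1 − 4p/3) = −0.75 ln(1 − 0.153873) = −0.75 ln(0.846127)
  = −0.75 × (-0.167086) = 0.125315 substitutions/site.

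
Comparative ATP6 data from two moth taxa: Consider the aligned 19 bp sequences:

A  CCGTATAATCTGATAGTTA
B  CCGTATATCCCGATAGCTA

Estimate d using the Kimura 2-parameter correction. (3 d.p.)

0.258

Of 19 sites, 3 differences are transitions and 1 are transversions, so P = 3/19 ≈ 0.157895 and Q = 1/19 ≈ 0.052632.
Under the Kimura two-parameter model, d = −½ ln(1 − 2P − Q) − ¼ ln(1 − 2Q).
1 − 2P − Q = 0.631578, giving −½ ln(0.631578) = 0.229767.
1 − 2Q = 0.894736, giving −¼ ln(0.894736) = 0.027807.
d = 0.229767 + 0.027807 = 0.257574.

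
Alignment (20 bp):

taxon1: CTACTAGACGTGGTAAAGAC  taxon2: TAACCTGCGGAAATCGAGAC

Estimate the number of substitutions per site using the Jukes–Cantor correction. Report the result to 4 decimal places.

0.9913

The sequences differ at 11 of 20 sites, so p = 11/20 = 0.55.
d = −(3/4) ln(1 − 4p/3) = −0.75 ln(1 − 0.733333) = −0.75 ln(0.266667)
  = −0.75 × (-1.321755) = 0.991316 substitutions/site.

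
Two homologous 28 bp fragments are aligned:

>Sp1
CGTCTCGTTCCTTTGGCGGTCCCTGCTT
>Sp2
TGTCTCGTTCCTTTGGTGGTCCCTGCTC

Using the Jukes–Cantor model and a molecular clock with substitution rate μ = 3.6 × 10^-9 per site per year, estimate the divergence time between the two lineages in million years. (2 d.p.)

The sequences differ at 3 of 28 sites (1, 17, 28), so p = 3/28 ≈ 0.107143.
d = −(3/4) ln(1 − 4p/3) = −0.75 ln(1 − 0.142857) = −0.75 ln(0.857143)
  = −0.75 × (-0.154151) = 0.115613 substitutions/site.
Under a molecular clock d = 2μt, so t = d/(2μ) = 0.115613 / (2 × 3.6 × 10^-9) = 16.06 million years.

16.06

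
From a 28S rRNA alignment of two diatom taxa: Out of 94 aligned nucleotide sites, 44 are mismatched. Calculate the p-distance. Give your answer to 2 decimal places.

0.47

p = 44/94 = 0.468085… ≈ 0.47 (to 2 d.p.).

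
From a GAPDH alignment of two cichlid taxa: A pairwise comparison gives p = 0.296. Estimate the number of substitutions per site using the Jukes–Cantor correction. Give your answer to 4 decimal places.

0.3765

d = −(3/4) ln(1 − 4p/3) = −0.75 ln(1 − 0.394667) = −0.75 ln(0.605333)
  = −0.75 × (-0.501977) = 0.376483 substitutions/site.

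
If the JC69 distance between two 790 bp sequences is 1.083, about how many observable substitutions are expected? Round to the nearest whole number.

453

Invert JC69: p = (3/4)(1 − e^(−4d/3)) = 0.75 × (1 − e^(-1.444)) = 0.75 × (1 − 0.235982) = 0.573014.
Expected differing sites = pL ≈ 0.573014 × 790 = 452.68106 ≈ 453.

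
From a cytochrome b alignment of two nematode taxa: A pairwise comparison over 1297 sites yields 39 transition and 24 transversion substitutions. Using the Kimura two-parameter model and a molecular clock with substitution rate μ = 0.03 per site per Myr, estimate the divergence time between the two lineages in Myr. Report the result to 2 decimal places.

P = 39/1297 ≈ 0.030069 and Q = 24/1297 ≈ 0.018504.
Under the Kimura two-parameter model, d = −½ ln(1 − 2P − Q) − ¼ ln(1 − 2Q).
1 − 2P − Q = 0.921358, giving −½ ln(0.921358) = 0.040953.
1 − 2Q = 0.962992, giving −¼ ln(0.962992) = 0.009428.
d = 0.040953 + 0.009428 = 0.050381.
Under a molecular clock d = 2μt, so t = d/(2μ) = 0.050381 / (2 × 0.03) = 0.84 Myr.

0.84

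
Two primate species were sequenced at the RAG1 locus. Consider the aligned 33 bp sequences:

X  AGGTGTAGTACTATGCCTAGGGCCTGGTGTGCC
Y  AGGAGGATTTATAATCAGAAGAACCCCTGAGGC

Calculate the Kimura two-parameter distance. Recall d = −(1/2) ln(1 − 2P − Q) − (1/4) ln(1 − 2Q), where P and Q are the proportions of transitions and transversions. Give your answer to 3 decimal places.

0.938

Of 33 sites, 3 differences are transitions and 14 are transversions, so P = 3/33 ≈ 0.090909 and Q = 14/33 ≈ 0.424242.
Under the Kimura two-parameter model, d = −½ ln(1 − 2P − Q) − ¼ ln(1 − 2Q).
1 − 2P − Q = 0.39394, giving −½ ln(0.39394) = 0.465778.
1 − 2Q = 0.151516, giving −¼ ln(0.151516) = 0.471766.
d = 0.465778 + 0.471766 = 0.937544.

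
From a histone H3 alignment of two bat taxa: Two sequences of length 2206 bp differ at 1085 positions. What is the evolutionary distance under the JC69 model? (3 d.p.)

p = 1085/2206 ≈ 0.49184.
d = −(3/4) ln(1 − 4p/3) = −0.75 ln(1 − 0.655787) = −0.75 ln(0.344213)
  = −0.75 × (-1.066495) = 0.799871 substitutions/site.

0.800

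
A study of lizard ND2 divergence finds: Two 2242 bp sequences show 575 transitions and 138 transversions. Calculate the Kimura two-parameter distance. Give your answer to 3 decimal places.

0.460

P = 575/2242 ≈ 0.256467 and Q = 138/2242 ≈ 0.061552.
Under the Kimura two-parameter model, d = −½ ln(1 − 2P − Q) − ¼ ln(1 − 2Q).
1 − 2P − Q = 0.425514, giving −½ ln(0.425514) = 0.427229.
1 − 2Q = 0.876896, giving −¼ ln(0.876896) = 0.032842.
d = 0.427229 + 0.032842 = 0.460071.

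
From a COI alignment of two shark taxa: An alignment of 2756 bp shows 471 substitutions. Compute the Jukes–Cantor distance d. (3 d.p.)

0.194

p = 471/2756 ≈ 0.1709.
d = −(3/4) ln(1 − 4p/3) = −0.75 ln(1 − 0.227867) = −0.75 ln(0.772133)
  = −0.75 × (-0.258598) = 0.193949 substitutions/site.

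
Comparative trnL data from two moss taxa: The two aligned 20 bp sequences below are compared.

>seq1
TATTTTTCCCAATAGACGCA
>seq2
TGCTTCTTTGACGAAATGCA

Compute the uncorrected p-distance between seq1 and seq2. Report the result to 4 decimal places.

0.5000

The sequences differ at 10 of 20 positions (sites 2, 3, 6, 8, 9, 10, 12, 13, 15, 17).
p = 10/20 = 0.5000.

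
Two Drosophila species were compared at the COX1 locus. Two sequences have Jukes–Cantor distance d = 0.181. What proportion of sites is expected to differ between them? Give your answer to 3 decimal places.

p = (3/4)(1 − e^(−4d/3)) = 0.75 × (1 − e^(-0.241333)) = 0.75 × (1 − 0.785580) = 0.160815.

0.161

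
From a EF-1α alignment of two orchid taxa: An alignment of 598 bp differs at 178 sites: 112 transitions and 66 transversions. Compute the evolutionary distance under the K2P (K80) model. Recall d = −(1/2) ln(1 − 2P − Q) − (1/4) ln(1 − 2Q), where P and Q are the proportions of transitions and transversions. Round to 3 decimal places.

P = 112/598 ≈ 0.187291 and Q = 66/598 ≈ 0.110368.
Under the Kimura two-parameter model, d = −½ ln(1 − 2P − Q) − ¼ ln(1 − 2Q).
1 − 2P − Q = 0.51505, giving −½ ln(0.51505) = 0.331746.
1 − 2Q = 0.779264, giving −¼ ln(0.779264) = 0.062351.
d = 0.331746 + 0.062351 = 0.394097.

0.394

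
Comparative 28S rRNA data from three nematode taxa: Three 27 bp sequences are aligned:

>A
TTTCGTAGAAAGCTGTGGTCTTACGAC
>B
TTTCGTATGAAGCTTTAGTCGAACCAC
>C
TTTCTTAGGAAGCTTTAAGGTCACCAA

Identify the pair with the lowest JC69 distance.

A–B: 7/27 differ, p = 0.259, d = 0.318.
A–C: 10/27 differ, p = 0.370, d = 0.511.
B–C: 8/27 differ, p = 0.296, d = 0.377.
The smallest distance is between A and B.

A and B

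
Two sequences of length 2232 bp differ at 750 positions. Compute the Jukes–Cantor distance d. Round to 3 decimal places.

p = 750/2232 ≈ 0.336022.
d = −(3/4) ln(1 − 4p/3) = −0.75 ln(1 − 0.448029) = −0.75 ln(0.551971)
  = −0.75 × (-0.594260) = 0.445695 substitutions/site.

0.446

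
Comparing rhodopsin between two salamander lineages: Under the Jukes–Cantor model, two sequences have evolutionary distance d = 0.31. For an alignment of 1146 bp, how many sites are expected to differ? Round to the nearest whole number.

Invert JC69: p = (3/4)(1 − e^(−4d/3)) = 0.75 × (1 − e^(-0.413333)) = 0.75 × (1 − 0.661442) = 0.253919.
Expected differing sites = pL ≈ 0.253919 × 1146 = 290.991174 ≈ 291.

291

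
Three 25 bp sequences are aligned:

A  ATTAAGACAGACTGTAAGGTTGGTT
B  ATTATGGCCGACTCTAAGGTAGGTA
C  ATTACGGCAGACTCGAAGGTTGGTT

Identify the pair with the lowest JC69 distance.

A and C

A–B: 6/25 differ, p = 0.240, d = 0.289.
A–C: 4/25 differ, p = 0.160, d = 0.180.
B–C: 5/25 differ, p = 0.200, d = 0.233.
The smallest distance is between A and C.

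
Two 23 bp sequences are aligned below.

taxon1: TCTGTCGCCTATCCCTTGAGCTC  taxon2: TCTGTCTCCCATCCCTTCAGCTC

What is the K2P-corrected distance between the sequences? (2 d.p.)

0.14

Of 23 sites, 1 differences are transitions and 2 are transversions, so P = 1/23 ≈ 0.043478 and Q = 2/23 ≈ 0.086957.
Under the Kimura two-parameter model, d = −½ ln(1 − 2P − Q) − ¼ ln(1 − 2Q).
1 − 2P − Q = 0.826087, giving −½ ln(0.826087) = 0.095528.
1 − 2Q = 0.826086, giving −¼ ln(0.826086) = 0.047764.
d = 0.095528 + 0.047764 = 0.143292.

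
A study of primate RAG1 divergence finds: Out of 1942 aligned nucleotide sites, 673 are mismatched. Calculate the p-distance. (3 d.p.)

0.347

p = 673/1942 = 0.346549… ≈ 0.347 (to 3 d.p.).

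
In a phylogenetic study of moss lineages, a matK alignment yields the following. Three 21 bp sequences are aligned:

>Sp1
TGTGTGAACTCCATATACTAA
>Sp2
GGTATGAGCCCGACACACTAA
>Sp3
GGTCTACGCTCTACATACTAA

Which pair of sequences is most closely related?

Sp2 and Sp3

Sp1–Sp2: 7/21 differ, p = 0.333, d = 0.441.
Sp1–Sp3: 7/21 differ, p = 0.333, d = 0.441.
Sp2–Sp3: 6/21 differ, p = 0.286, d = 0.360.
The smallest distance is between Sp2 and Sp3.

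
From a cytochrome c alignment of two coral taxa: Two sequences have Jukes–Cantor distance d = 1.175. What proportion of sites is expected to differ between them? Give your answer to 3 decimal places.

p = (3/4)(1 − e^(−4d/3)) = 0.75 × (1 − e^(-1.566667)) = 0.75 × (1 − 0.208740) = 0.593445.

0.593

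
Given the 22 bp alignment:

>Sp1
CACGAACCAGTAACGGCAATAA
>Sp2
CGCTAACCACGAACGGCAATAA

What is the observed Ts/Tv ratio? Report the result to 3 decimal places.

Transitions are A↔G and C↔T; transversions are all other mismatches.
Transitions: 1. Transversions: 3.
R = 1/3 = 0.333333… ≈ 0.333 (to 3 d.p.).

0.333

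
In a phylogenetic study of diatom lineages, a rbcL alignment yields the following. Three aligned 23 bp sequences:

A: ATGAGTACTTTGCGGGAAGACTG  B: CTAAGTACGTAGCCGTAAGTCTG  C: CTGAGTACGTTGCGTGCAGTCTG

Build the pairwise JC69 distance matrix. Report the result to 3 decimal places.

A–B: 7/23 sites differ → p ≈ 0.304348, d = −0.75 ln(1 − 0.405797) = 0.390401 ≈ 0.390.
A–C: 5/23 sites differ → p ≈ 0.217391, d = −0.75 ln(1 − 0.289855) = 0.256715 ≈ 0.257.
B–C: 6/23 sites differ → p ≈ 0.26087, d = −0.75 ln(1 − 0.347827) = 0.320584 ≈ 0.321.

d(A,B) = 0.390, d(A,C) = 0.257, d(B,C) = 0.321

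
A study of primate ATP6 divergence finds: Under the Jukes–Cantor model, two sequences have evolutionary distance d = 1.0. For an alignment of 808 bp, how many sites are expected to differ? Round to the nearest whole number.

446

Invert JC69: p = (3/4)(1 − e^(−4d/3)) = 0.75 × (1 − e^(-1.333333)) = 0.75 × (1 − 0.263597) = 0.552302.
Expected differing sites = pL ≈ 0.552302 × 808 = 446.260016 ≈ 446.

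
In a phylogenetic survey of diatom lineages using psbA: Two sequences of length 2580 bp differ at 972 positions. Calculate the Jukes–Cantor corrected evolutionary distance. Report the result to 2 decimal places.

0.52

p = 972/2580 ≈ 0.376744.
d = −(3/4) ln(1 − 4p/3) = −0.75 ln(1 − 0.502325) = −0.75 ln(0.497675)
  = −0.75 × (-0.697808) = 0.523356 substitutions/site.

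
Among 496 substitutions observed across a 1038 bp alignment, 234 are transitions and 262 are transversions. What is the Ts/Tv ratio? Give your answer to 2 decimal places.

R = 234/262 = 0.893129… ≈ 0.89 (to 2 d.p.).

0.89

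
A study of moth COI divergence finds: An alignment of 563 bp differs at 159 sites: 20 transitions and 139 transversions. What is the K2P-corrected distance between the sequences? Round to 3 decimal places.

P = 20/563 ≈ 0.035524 and Q = 139/563 ≈ 0.246892.
Under the Kimura two-parameter model, d = −½ ln(1 − 2P − Q) − ¼ ln(1 − 2Q).
1 − 2P − Q = 0.68206, giving −½ ln(0.68206) = 0.191319.
1 − 2Q = 0.506216, giving −¼ ln(0.506216) = 0.170198.
d = 0.191319 + 0.170198 = 0.361517.

0.362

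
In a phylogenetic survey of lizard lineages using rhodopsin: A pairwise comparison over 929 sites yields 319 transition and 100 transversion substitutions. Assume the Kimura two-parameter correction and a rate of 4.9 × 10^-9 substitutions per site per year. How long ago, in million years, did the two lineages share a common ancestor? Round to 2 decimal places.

86.89

P = 319/929 ≈ 0.34338 and Q = 100/929 ≈ 0.107643.
Under the Kimura two-parameter model, d = −½ ln(1 − 2P − Q) − ¼ ln(1 − 2Q).
1 − 2P − Q = 0.205597, giving −½ ln(0.205597) = 0.790919.
1 − 2Q = 0.784714, giving −¼ ln(0.784714) = 0.060609.
d = 0.790919 + 0.060609 = 0.851528.
Under a molecular clock d = 2μt, so t = d/(2μ) = 0.851528 / (2 × 4.9 × 10^-9) = 86.89 million years.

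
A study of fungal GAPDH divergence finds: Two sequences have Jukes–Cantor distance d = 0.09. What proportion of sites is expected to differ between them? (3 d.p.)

0.085

p = (3/4)(1 − e^(−4d/3)) = 0.75 × (1 − e^(-0.12)) = 0.75 × (1 − 0.886920) = 0.084810.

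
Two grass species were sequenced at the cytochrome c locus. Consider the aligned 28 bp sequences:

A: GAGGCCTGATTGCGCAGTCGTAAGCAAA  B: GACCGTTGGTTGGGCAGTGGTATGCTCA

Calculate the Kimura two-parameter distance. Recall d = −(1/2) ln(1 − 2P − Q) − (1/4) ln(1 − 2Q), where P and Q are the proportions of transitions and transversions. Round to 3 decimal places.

Of 28 sites, 2 differences are transitions and 8 are transversions, so P = 2/28 ≈ 0.071429 and Q = 8/28 ≈ 0.285714.
Under the Kimura two-parameter model, d = −½ ln(1 − 2P − Q) − ¼ ln(1 − 2Q).
1 − 2P − Q = 0.571428, giving −½ ln(0.571428) = 0.279808.
1 − 2Q = 0.428572, giving −¼ ln(0.428572) = 0.211824.
d = 0.279808 + 0.211824 = 0.491632.

0.492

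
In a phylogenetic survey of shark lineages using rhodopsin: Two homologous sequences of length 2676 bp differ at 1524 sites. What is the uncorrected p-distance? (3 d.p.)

0.570

p = 1524/2676 = 0.569506… ≈ 0.570 (to 3 d.p.).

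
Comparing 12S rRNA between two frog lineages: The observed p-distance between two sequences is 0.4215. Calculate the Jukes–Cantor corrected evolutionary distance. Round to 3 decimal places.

0.619

d = −(3/4) ln(1 − 4p/3) = −0.75 ln(1 − 0.562) = −0.75 ln(0.438)
  = −0.75 × (-0.825536) = 0.619152 substitutions/site.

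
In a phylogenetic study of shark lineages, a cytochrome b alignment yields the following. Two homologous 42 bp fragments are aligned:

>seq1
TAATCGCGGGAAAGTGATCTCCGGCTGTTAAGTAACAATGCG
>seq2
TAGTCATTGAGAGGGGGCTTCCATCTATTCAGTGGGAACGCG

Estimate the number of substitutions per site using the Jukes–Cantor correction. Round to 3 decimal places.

0.693

The sequences differ at 19 of 42 sites, so p = 19/42 ≈ 0.452381.
d = −(3/4) ln(1 − 4p/3) = −0.75 ln(1 − 0.603175) = −0.75 ln(0.396825)
  = −0.75 × (-0.924260) = 0.693195 substitutions/site.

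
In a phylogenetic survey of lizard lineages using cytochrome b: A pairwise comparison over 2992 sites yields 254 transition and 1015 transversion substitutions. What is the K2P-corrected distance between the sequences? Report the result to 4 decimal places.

0.6394

P = 254/2992 ≈ 0.084893 and Q = 1015/2992 ≈ 0.339238.
Under the Kimura two-parameter model, d = −½ ln(1 − 2P − Q) − ¼ ln(1 − 2Q).
1 − 2P − Q = 0.490976, giving −½ ln(0.490976) = 0.355680.
1 − 2Q = 0.321524, giving −¼ ln(0.321524) = 0.283671.
d = 0.355680 + 0.283671 = 0.639351.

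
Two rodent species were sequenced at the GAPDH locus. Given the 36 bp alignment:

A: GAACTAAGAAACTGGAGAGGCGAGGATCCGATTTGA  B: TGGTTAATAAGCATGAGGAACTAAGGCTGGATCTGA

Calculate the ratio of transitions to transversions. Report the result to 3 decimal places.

Transitions are A↔G and C↔T; transversions are all other mismatches.
Transitions: 12. Transversions: 6.
R = 12/6 = 2.000.

2.000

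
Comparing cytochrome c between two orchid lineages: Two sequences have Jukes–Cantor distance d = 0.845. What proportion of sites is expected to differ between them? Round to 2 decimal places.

p = (3/4)(1 − e^(−4d/3)) = 0.75 × (1 − e^(-1.126667)) = 0.75 × (1 − 0.324112) = 0.506916.

0.51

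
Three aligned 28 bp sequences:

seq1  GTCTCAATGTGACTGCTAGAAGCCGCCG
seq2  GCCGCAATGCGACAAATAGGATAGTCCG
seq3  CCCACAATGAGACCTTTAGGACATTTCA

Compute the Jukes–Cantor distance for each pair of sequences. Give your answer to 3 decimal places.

d(seq1,seq2) = 0.556, d(seq1,seq3) = 0.824, d(seq2,seq3) = 0.485

seq1–seq2: 11/28 sites differ → p ≈ 0.392857, d = −0.75 ln(1 − 0.523809) = 0.556452 ≈ 0.556.
seq1–seq3: 14/28 sites differ → p = 0.5, d = −0.75 ln(1 − 0.666667) = 0.823960 ≈ 0.824.
seq2–seq3: 10/28 sites differ → p ≈ 0.357143, d = −0.75 ln(1 − 0.476191) = 0.484971 ≈ 0.485.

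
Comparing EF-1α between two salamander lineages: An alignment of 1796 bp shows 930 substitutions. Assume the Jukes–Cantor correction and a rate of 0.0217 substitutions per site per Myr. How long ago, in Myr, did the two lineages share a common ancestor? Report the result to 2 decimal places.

20.26

p = 930/1796 ≈ 0.517817.
d = −(3/4) ln(1 − 4p/3) = −0.75 ln(1 − 0.690423) = −0.75 ln(0.309577)
  = −0.75 × (-1.172548) = 0.879411 substitutions/site.
Under a molecular clock d = 2μt, so t = d/(2μ) = 0.879411 / (2 × 0.0217) = 20.26 Myr.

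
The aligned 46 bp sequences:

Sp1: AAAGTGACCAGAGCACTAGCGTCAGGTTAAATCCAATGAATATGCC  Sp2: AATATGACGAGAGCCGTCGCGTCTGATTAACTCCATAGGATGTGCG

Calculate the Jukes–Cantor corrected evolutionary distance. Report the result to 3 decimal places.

The sequences differ at 14 of 46 sites, so p = 14/46 ≈ 0.304348.
d = −(3/4) ln(1 − 4p/3) = −0.75 ln(1 − 0.405797) = −0.75 ln(0.594203)
  = −0.75 × (-0.520534) = 0.390401 substitutions/site.

0.390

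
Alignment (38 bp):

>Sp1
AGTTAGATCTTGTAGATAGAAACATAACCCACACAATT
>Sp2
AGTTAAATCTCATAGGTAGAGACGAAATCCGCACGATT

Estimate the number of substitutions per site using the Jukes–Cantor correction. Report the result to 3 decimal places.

The sequences differ at 10 of 38 sites (6, 11, 12, 16, 21, 24, 25, 28, 31, 35), so p = 10/38 ≈ 0.263158.
d = −(3/4) ln(1 − 4p/3) = −0.75 ln(1 − 0.350877) = −0.75 ln(0.649123)
  = −0.75 × (-0.432133) = 0.324100 substitutions/site.

0.324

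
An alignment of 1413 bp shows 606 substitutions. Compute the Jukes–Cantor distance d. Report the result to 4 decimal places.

p = 606/1413 ≈ 0.428875.
d = −(3/4) ln(1 − 4p/3) = −0.75 ln(1 − 0.571833) = −0.75 ln(0.428167)
  = −0.75 × (-0.848242) = 0.636182 substitutions/site.

0.6362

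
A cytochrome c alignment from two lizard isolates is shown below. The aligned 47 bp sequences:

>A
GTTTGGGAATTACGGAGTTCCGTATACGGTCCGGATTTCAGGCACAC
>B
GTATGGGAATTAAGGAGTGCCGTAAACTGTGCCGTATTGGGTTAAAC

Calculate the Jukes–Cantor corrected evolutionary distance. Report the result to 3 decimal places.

The sequences differ at 14 of 47 sites, so p = 14/47 ≈ 0.297872.
d = −(3/4) ln(1 − 4p/3) = −0.75 ln(1 − 0.397163) = −0.75 ln(0.602837)
  = −0.75 × (-0.506108) = 0.379581 substitutions/site.

0.380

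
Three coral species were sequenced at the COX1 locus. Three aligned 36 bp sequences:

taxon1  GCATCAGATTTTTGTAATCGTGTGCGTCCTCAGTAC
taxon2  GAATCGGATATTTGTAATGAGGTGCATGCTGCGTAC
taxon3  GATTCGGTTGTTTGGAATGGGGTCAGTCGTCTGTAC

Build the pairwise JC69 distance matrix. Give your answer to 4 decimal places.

d(taxon1,taxon2) = 0.3470, d(taxon1,taxon3) = 0.4408, d(taxon2,taxon3) = 0.4408

taxon1–taxon2: 10/36 sites differ → p ≈ 0.277778, d = −0.75 ln(1 − 0.370371) = 0.346968 ≈ 0.3470.
taxon1–taxon3: 12/36 sites differ → p ≈ 0.333333, d = −0.75 ln(1 − 0.444444) = 0.440839 ≈ 0.4408.
taxon2–taxon3: 12/36 sites differ → p ≈ 0.333333, d = −0.75 ln(1 − 0.444444) = 0.440839 ≈ 0.4408.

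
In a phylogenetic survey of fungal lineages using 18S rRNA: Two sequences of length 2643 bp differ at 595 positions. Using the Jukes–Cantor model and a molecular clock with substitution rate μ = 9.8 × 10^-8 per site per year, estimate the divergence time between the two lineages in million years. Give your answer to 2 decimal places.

1.37

p = 595/2643 ≈ 0.225123.
d = −(3/4) ln(1 − 4p/3) = −0.75 ln(1 − 0.300164) = −0.75 ln(0.699836)
  = −0.75 × (-0.356909) = 0.267682 substitutions/site.
Under a molecular clock d = 2μt, so t = d/(2μ) = 0.267682 / (2 × 9.8 × 10^-8) = 1.37 million years.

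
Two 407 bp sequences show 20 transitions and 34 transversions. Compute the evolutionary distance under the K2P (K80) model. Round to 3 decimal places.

0.146

P = 20/407 ≈ 0.04914 and Q = 34/407 ≈ 0.083538.
Under the Kimura two-parameter model, d = −½ ln(1 − 2P − Q) − ¼ ln(1 − 2Q).
1 − 2P − Q = 0.818182, giving −½ ln(0.818182) = 0.100335.
1 − 2Q = 0.832924, giving −¼ ln(0.832924) = 0.045703.
d = 0.100335 + 0.045703 = 0.146038.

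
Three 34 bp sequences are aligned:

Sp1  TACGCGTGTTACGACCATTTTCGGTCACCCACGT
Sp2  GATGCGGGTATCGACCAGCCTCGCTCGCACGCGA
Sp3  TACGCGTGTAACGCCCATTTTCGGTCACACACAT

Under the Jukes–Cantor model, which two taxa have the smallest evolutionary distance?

Sp1 and Sp3

Sp1–Sp2: 13/34 differ, p = 0.382, d = 0.535.
Sp1–Sp3: 4/34 differ, p = 0.118, d = 0.128.
Sp2–Sp3: 13/34 differ, p = 0.382, d = 0.535.
The smallest distance is between Sp1 and Sp3.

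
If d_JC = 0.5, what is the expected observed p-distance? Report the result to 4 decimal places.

p = (3/4)(1 − e^(−4d/3)) = 0.75 × (1 − e^(-0.666667)) = 0.75 × (1 − 0.513417) = 0.364937.

0.3649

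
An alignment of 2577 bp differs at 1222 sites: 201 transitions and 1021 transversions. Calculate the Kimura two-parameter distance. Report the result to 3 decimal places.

0.795

P = 201/2577 ≈ 0.077998 and Q = 1021/2577 ≈ 0.396197.
Under the Kimura two-parameter model, d = −½ ln(1 − 2P − Q) − ¼ ln(1 − 2Q).
1 − 2P − Q = 0.447807, giving −½ ln(0.447807) = 0.401696.
1 − 2Q = 0.207606, giving −¼ ln(0.207606) = 0.393028.
d = 0.401696 + 0.393028 = 0.794724.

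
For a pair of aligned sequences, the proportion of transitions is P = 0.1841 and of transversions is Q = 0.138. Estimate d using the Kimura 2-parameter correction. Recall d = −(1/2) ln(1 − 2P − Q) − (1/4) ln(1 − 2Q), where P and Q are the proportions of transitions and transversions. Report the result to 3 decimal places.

Under the Kimura two-parameter model, d = −½ ln(1 − 2P − Q) − ¼ ln(1 − 2Q).
1 − 2P − Q = 0.4938, giving −½ ln(0.4938) = 0.352812.
1 − 2Q = 0.724, giving −¼ ln(0.724) = 0.080741.
d = 0.352812 + 0.080741 = 0.433553.

0.434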